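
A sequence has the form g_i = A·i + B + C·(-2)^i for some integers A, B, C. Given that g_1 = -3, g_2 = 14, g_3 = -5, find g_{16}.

131148

Plug in i = 1, 2, 3: A + B - 2C = -3; 2A + B + 4C = 14; 3A + B - 8C = -5.
Subtracting the first from the second: A + 6C = 17.
Subtracting the second from the third: A - 12C = -19.
Solving: C = 2, A = 5, then B = -4.
Hence g_{16} = 5·16 + (-4) + 2·65536 = 131148.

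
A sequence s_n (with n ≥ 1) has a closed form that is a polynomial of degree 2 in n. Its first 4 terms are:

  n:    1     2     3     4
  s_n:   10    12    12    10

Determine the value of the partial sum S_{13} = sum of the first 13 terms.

-286

1st diffs: 2, 0, -2.
2nd diffs: -2, -2 (constant).
So s_n = -n^2 + 5n + 6.
Continuing: …, 6, 0, -8, -18, …, s_{13} = -98.
Summing n = 1..13 (13 terms) gives -286.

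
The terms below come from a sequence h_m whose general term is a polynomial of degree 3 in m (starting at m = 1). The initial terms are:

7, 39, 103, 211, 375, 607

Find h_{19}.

15271

1st diffs: 32, 64, 108, 164, 232.
2nd diffs: 32, 44, 56, 68.
3rd diffs: 12, 12, 12 (constant).
So h_m = 2m^3 + 4m^2 + 6m - 5.
Evaluating at m = 19 gives h_{19} = 15271.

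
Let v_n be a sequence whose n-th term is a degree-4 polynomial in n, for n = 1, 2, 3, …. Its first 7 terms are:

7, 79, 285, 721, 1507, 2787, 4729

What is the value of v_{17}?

1st diffs: 72, 206, 436, 786, 1280, 1942.
2nd diffs: 134, 230, 350, 494, 662.
3rd diffs: 96, 120, 144, 168.
4th diffs: 24, 24, 24 (constant).
So v_n = n^4 + 6n^3 + 6n^2 - 3n - 3.
Evaluating at n = 17 gives v_{17} = 114679.

114679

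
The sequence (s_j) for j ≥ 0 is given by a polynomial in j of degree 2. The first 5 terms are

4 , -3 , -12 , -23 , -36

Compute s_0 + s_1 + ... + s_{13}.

1st diffs: -7, -9, -11, -13.
2nd diffs: -2, -2, -2 (constant).
Newton forward-difference form: s_j = 4 + (-7)·C(j,1) + (-2)·C(j,2).
Continuing: …, -51, -68, -87, -108, …, s_{13} = -243.
Summing j = 0..13 (14 terms) gives -1309.

-1309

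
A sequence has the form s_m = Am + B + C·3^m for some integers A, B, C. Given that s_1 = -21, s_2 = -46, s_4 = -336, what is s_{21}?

At m = 1, 2, 4: A + B + 3C = -21; 2A + B + 9C = -46; 4A + B + 81C = -336.
Subtracting the first from the second: A + 6C = -25.
Subtracting the second from the third: 2A + 72C = -290.
Solving: C = -4, A = -1, then B = -8.
So s_m = -1·m + (-8) + (-4)·3^m; at m=21 this is -41841412841.

-41841412841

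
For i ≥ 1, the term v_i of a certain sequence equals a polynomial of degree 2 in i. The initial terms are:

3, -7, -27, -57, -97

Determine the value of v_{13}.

1st diffs: -10, -20, -30, -40.
2nd diffs: -10, -10, -10 (constant).
Newton forward-difference form: v_i = 3 + (-10)·C(i-1,1) + (-10)·C(i-1,2).
At i = 13: i-1 = 12, so v_{13} = 3 - 120 - 660 = -777.

-777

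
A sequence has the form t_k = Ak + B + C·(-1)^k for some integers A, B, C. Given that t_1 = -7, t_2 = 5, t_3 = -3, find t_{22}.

45

The three given values yield: A + B - C = -7; 2A + B + C = 5; 3A + B - C = -3.
Subtracting the first from the second: A + 2C = 12.
Subtracting the second from the third: A - 2C = -8.
Solving: C = 5, A = 2, then B = -4.
So t_k = 2·k + (-4) + 5·(-1)^k; at k=22 this is 45.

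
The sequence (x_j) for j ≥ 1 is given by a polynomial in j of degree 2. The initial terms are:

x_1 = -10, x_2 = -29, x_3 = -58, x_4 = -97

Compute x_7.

1st diffs: -19, -29, -39.
2nd diffs: -10, -10 (constant).
Newton forward-difference form: x_j = -10 + (-19)·C(j-1,1) + (-10)·C(j-1,2).
At j = 7: j-1 = 6, so x_7 = -10 - 114 - 150 = -274.

-274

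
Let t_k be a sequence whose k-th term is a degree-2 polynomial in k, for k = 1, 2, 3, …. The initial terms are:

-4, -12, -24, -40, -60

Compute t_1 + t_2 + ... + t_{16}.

-3264

1st diffs: -8, -12, -16, -20.
2nd diffs: -4, -4, -4 (constant).
So t_k = -2k^2 - 2k.
Continuing: …, -84, -112, -144, -180, …, t_{16} = -544.
Summing k = 1..16 (16 terms) gives -3264.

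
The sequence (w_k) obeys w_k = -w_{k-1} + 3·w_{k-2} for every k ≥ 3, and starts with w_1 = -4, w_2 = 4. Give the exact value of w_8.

Iterate the recurrence:
w_3 = -16, w_4 = 28, w_5 = -76, w_6 = 160, w_7 = -388, w_8 = 868.

868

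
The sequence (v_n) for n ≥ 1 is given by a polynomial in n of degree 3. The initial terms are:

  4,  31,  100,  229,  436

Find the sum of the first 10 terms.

10075

1st diffs: 27, 69, 129, 207.
2nd diffs: 42, 60, 78.
3rd diffs: 18, 18 (constant).
So v_n = 3n^3 + 3n^2 - 3n + 1.
Continuing: …, 739, 1156, 1705, 2404, …, v_{10} = 3271.
Summing n = 1..10 (10 terms) gives 10075.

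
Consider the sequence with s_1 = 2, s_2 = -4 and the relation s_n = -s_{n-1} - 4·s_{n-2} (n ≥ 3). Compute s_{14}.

Step forward from the initial values:
s_3 = -4;  s_4 = 20;  s_5 = -4;  …;  s_{11} = 2588;  s_{12} = -1516;  s_{13} = -8836;  s_{14} = 14900.

14900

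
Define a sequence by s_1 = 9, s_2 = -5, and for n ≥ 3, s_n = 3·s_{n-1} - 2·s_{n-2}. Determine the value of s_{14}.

s_3 = -33;  s_4 = -89;  s_5 = -201;  …;  s_{11} = -14313;  s_{12} = -28649;  s_{13} = -57321;  s_{14} = -114665.
(Characteristic roots are 2 and 1.)

-114665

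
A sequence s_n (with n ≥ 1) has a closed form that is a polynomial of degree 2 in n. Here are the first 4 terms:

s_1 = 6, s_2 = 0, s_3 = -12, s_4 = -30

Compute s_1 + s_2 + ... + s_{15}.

-3270

1st diffs: -6, -12, -18.
2nd diffs: -6, -6 (constant).
So s_n = -3n^2 + 3n + 6.
Continuing: …, -54, -84, -120, -162, …, s_{15} = -624.
Summing n = 1..15 (15 terms) gives -3270.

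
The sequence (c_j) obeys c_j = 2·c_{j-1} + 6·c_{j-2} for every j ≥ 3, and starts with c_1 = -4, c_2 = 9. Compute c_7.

984

Iterate the recurrence:
c_3 = -6; c_4 = 42; c_5 = 48; c_6 = 348; c_7 = 984.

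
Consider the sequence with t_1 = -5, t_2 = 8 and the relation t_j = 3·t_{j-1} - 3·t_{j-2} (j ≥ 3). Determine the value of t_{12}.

t_3 = 39;  t_4 = 93;  t_5 = 162;  t_6 = 207;  t_7 = 135;  t_8 = -216;  t_9 = -1053;  t_{10} = -2511;  t_{11} = -4374;  t_{12} = -5589.

-5589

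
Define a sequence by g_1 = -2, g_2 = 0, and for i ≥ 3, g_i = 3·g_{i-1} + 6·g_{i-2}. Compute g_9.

Step forward from the initial values:
g_3 = -12, g_4 = -36, g_5 = -180, g_6 = -756, g_7 = -3348, g_8 = -14580, g_9 = -63828.

-63828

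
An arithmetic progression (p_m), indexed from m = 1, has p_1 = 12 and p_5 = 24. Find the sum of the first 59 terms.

5841

Common difference d = (24 - 12) / (5 - 1) = 3.
p_m = 12 + (m - 1)·3.
p_{59} = 186; S = 59·(12 + 186)/2 = 5841.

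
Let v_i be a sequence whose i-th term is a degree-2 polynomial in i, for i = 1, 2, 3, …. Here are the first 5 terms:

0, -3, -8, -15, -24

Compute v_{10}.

-99

1st diffs: -3, -5, -7, -9.
2nd diffs: -2, -2, -2 (constant).
Newton forward-difference form: v_i = (-3)·C(i-1,1) + (-2)·C(i-1,2).
At i = 10: i-1 = 9, so v_{10} = -27 - 72 = -99.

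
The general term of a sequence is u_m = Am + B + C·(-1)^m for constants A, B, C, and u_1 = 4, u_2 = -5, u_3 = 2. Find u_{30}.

-33

At m = 1, 2, 3: A + B - C = 4; 2A + B + C = -5; 3A + B - C = 2.
Subtracting the first from the second: A + 2C = -9.
Subtracting the second from the third: A - 2C = 7.
Solving: C = -4, A = -1, then B = 1.
Therefore u_{30} = -30 + 1 + (-4)·1 = -33.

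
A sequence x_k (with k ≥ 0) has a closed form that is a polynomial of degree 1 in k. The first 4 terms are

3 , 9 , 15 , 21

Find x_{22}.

1st diffs: 6, 6, 6 (constant).
So x_k = 6k + 3.
Evaluating at k = 22 gives x_{22} = 135.

135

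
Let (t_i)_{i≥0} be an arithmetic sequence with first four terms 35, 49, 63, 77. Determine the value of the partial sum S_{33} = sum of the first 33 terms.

8547

Common difference d = 14.
t_i = 35 + (i - 0)·14.
t_{32} = 483; S = 33·(35 + 483)/2 = 8547.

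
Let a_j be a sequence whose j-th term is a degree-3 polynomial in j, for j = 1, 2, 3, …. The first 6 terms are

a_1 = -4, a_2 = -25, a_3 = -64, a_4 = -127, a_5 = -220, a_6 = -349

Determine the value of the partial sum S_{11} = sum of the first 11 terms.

1st diffs: -21, -39, -63, -93, -129.
2nd diffs: -18, -24, -30, -36.
3rd diffs: -6, -6, -6 (constant).
So a_j = -j^3 - 3j^2 - 5j + 5.
Continuing: …, -520, -739, -1012, -1345, …, a_{11} = -1744.
Summing j = 1..11 (11 terms) gives -6149.

-6149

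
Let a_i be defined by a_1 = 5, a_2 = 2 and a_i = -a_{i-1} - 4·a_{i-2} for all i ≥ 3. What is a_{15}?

Step forward from the initial values:
a_3 = -22;  a_4 = 14;  a_5 = 74;  …;  a_{12} = 8078;  a_{13} = -19318;  a_{14} = -12994;  a_{15} = 90266.

90266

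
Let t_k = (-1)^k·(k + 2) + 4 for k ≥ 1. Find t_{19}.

(-1)^19 = -1; k + 2 at k=19 is 21; so t_{19} = -17.

-17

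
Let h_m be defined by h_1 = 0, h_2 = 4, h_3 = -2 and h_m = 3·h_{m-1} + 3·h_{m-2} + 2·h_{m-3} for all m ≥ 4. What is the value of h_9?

4462

Step forward from the initial values:
h_4 = 6  h_5 = 20  h_6 = 74  h_7 = 294  h_8 = 1144  h_9 = 4462.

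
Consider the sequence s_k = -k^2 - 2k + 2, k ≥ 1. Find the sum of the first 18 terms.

Over k = 1..18: Σk = 171, Σk² = 2109.
Total = (-1)·2109 + (-2)·171 + (2)·18 = -2415.

-2415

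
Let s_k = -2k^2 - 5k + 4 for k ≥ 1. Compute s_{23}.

-1169

s_{23} = -2·23^2 - 5·23 + 4 = -1169.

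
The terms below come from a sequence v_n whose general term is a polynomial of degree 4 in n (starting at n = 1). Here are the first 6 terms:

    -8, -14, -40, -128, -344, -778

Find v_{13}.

1st diffs: -6, -26, -88, -216, -434.
2nd diffs: -20, -62, -128, -218.
3rd diffs: -42, -66, -90.
4th diffs: -24, -24 (constant).
Newton forward-difference form: v_n = -8 + (-6)·C(n-1,1) + (-20)·C(n-1,2) + (-42)·C(n-1,3) + (-24)·C(n-1,4).
At n = 13: n-1 = 12, so v_{13} = -8 - 72 - 1320 - 9240 - 11880 = -22520.

-22520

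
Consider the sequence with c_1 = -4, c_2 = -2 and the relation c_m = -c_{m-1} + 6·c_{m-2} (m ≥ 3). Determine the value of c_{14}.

1890250

Compute successive terms:
c_3 = -22; c_4 = 10; c_5 = -142; …; c_{11} = -73726; c_{12} = 206842; c_{13} = -649198; c_{14} = 1890250.
(Characteristic roots are 2 and -3.)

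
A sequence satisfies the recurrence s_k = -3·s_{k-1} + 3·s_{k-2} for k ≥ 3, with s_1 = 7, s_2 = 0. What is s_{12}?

-2811753

s_3 = 21; s_4 = -63; s_5 = 252; s_6 = -945; s_7 = 3591; s_8 = -13608; s_9 = 51597; s_{10} = -195615; s_{11} = 741636; s_{12} = -2811753.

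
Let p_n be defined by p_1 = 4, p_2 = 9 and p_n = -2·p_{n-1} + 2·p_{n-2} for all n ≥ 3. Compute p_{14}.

Iterate the recurrence:
p_3 = -10; p_4 = 38; p_5 = -96; …; p_{11} = -40608; p_{12} = 110944; p_{13} = -303104; p_{14} = 828096.

828096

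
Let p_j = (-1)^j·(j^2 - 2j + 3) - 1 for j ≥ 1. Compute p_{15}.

(-1)^15 = -1; j^2 - 2j + 3 at j=15 is 198; so p_{15} = -199.

-199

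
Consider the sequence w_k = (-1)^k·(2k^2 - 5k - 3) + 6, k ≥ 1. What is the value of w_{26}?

(-1)^26 = 1; 2k^2 - 5k - 3 at k=26 is 1219; so w_{26} = 1225.

1225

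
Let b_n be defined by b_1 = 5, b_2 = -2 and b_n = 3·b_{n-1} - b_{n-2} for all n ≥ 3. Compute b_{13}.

-181291

Iterate the recurrence:
b_3 = -11;  b_4 = -31;  b_5 = -82;  …;  b_{10} = -10103;  b_{11} = -26450;  b_{12} = -69247;  b_{13} = -181291.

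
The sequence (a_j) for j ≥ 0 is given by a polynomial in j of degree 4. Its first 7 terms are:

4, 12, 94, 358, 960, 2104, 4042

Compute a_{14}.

94210

1st diffs: 8, 82, 264, 602, 1144, 1938.
2nd diffs: 74, 182, 338, 542, 794.
3rd diffs: 108, 156, 204, 252.
4th diffs: 48, 48, 48 (constant).
Newton forward-difference form: a_j = 4 + 8·C(j,1) + 74·C(j,2) + 108·C(j,3) + 48·C(j,4).
At j = 14: j = 14, so a_{14} = 4 + 112 + 6734 + 39312 + 48048 = 94210.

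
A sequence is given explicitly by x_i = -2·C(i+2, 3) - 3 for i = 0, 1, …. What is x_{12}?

C(14, 3) = 364, so x_{12} = -731.

-731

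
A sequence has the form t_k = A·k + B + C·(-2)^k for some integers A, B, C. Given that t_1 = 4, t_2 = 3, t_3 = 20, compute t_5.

54

The three given values yield: A + B - 2C = 4; 2A + B + 4C = 3; 3A + B - 8C = 20.
Subtracting the first from the second: A + 6C = -1.
Subtracting the second from the third: A - 12C = 17.
Solving: C = -1, A = 5, then B = -3.
Hence t_5 = 5·5 + (-3) + (-1)·(-32) = 54.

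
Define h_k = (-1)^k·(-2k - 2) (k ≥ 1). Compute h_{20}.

(-1)^20 = 1; -2k - 2 at k=20 is -42; so h_{20} = -42.

-42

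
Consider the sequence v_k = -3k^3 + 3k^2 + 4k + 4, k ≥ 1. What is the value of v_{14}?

-7584

v_{14} = -3·14^3 + 3·14^2 + 4·14 + 4 = -7584.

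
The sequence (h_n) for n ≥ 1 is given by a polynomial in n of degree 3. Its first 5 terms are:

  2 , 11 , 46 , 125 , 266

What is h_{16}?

11057

1st diffs: 9, 35, 79, 141.
2nd diffs: 26, 44, 62.
3rd diffs: 18, 18 (constant).
Newton forward-difference form: h_n = 2 + 9·C(n-1,1) + 26·C(n-1,2) + 18·C(n-1,3).
At n = 16: n-1 = 15, so h_{16} = 2 + 135 + 2730 + 8190 = 11057.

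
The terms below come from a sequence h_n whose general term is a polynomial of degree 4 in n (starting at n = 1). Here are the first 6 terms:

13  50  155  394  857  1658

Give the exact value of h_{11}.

16403

1st diffs: 37, 105, 239, 463, 801.
2nd diffs: 68, 134, 224, 338.
3rd diffs: 66, 90, 114.
4th diffs: 24, 24 (constant).
Newton forward-difference form: h_n = 13 + 37·C(n-1,1) + 68·C(n-1,2) + 66·C(n-1,3) + 24·C(n-1,4).
At n = 11: n-1 = 10, so h_{11} = 13 + 370 + 3060 + 7920 + 5040 = 16403.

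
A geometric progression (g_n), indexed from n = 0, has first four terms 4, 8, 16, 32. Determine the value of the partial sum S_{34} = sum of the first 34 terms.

68719476732

Common ratio r = 2.
g_n = 4·2^(n-0).
S = 4·(2^34 - 1)/(2 - 1) = 4·(17179869184 - 1)/(1) = 68719476732.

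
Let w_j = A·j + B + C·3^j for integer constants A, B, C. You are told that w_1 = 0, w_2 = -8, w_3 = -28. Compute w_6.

Write the equations: A + B + 3C = 0; 2A + B + 9C = -8; 3A + B + 27C = -28.
Subtracting the first from the second: A + 6C = -8.
Subtracting the second from the third: A + 18C = -20.
Solving: C = -1, A = -2, then B = 5.
So w_j = -2·j + 5 + (-1)·3^j; at j=6 this is -736.

-736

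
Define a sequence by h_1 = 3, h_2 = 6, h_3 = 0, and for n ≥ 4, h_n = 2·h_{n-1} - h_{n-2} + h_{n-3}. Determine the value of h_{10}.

Step forward from the initial values:
h_4 = -3  h_5 = 0  h_6 = 3  h_7 = 3  h_8 = 3  h_9 = 6  h_{10} = 12.

12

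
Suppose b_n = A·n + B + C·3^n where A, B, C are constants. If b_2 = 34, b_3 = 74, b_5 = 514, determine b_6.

1490

At n = 2, 3, 5: 2A + B + 9C = 34; 3A + B + 27C = 74; 5A + B + 243C = 514.
Subtracting the first from the second: A + 18C = 40.
Subtracting the second from the third: 2A + 216C = 440.
Solving: C = 2, A = 4, then B = 8.
Therefore b_6 = 24 + 8 + 2·729 = 1490.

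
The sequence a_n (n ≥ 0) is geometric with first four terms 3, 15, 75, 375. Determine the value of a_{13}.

Common ratio r = 5.
a_n = 3·5^(n-0).
a_{13} = 3·5^13 = 3662109375.

3662109375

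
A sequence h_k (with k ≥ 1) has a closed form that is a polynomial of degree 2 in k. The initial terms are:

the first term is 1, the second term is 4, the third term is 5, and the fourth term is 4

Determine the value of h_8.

1st diffs: 3, 1, -1.
2nd diffs: -2, -2 (constant).
Newton forward-difference form: h_k = 1 + 3·C(k-1,1) + (-2)·C(k-1,2).
At k = 8: k-1 = 7, so h_8 = 1 + 21 - 42 = -20.

-20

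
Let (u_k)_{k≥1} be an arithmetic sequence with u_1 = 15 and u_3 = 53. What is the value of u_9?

167

Common difference d = (53 - 15) / (3 - 1) = 19.
u_k = 15 + (k - 1)·19.
u_9 = 15 + 8·19 = 167.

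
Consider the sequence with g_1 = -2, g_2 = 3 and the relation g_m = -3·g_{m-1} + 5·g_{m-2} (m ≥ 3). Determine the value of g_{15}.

Step forward from the initial values:
g_3 = -19, g_4 = 72, g_5 = -311, …, g_{12} = 7035537, g_{13} = -29497106, g_{14} = 123669003, g_{15} = -518492539.

-518492539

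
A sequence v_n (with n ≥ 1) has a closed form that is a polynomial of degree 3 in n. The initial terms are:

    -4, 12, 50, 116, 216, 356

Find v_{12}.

1st diffs: 16, 38, 66, 100, 140.
2nd diffs: 22, 28, 34, 40.
3rd diffs: 6, 6, 6 (constant).
Newton forward-difference form: v_n = -4 + 16·C(n-1,1) + 22·C(n-1,2) + 6·C(n-1,3).
At n = 12: n-1 = 11, so v_{12} = -4 + 176 + 1210 + 990 = 2372.

2372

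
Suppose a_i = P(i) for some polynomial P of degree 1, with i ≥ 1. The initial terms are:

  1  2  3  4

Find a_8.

1st diffs: 1, 1, 1 (constant).
So a_i = i.
Evaluating at i = 8 gives a_8 = 8.

8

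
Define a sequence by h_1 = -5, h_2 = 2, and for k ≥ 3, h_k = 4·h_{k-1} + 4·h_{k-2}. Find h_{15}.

-1417592832

Step forward from the initial values:
h_3 = -12;  h_4 = -40;  h_5 = -208;  …;  h_{12} = -12593152;  h_{13} = -60805120;  h_{14} = -293593088;  h_{15} = -1417592832.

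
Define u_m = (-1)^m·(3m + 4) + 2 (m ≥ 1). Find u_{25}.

(-1)^25 = -1; 3m + 4 at m=25 is 79; so u_{25} = -77.

-77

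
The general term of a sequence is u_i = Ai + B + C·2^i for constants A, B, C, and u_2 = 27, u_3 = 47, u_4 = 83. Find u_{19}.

2097231

Plug in i = 2, 3, 4: 2A + B + 4C = 27; 3A + B + 8C = 47; 4A + B + 16C = 83.
Subtracting the first from the second: A + 4C = 20.
Subtracting the second from the third: A + 8C = 36.
Solving: C = 4, A = 4, then B = 3.
Hence u_{19} = 4·19 + 3 + 4·524288 = 2097231.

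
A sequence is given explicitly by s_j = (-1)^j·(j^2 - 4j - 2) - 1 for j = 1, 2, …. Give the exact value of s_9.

(-1)^9 = -1; j^2 - 4j - 2 at j=9 is 43; so s_9 = -44.

-44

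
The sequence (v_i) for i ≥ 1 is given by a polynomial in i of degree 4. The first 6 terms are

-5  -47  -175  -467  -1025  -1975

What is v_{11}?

1st diffs: -42, -128, -292, -558, -950.
2nd diffs: -86, -164, -266, -392.
3rd diffs: -78, -102, -126.
4th diffs: -24, -24 (constant).
Newton forward-difference form: v_i = -5 + (-42)·C(i-1,1) + (-86)·C(i-1,2) + (-78)·C(i-1,3) + (-24)·C(i-1,4).
At i = 11: i-1 = 10, so v_{11} = -5 - 420 - 3870 - 9360 - 5040 = -18695.

-18695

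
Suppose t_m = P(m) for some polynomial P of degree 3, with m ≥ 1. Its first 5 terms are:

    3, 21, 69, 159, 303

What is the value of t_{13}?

4839

1st diffs: 18, 48, 90, 144.
2nd diffs: 30, 42, 54.
3rd diffs: 12, 12 (constant).
Newton forward-difference form: t_m = 3 + 18·C(m-1,1) + 30·C(m-1,2) + 12·C(m-1,3).
At m = 13: m-1 = 12, so t_{13} = 3 + 216 + 1980 + 2640 = 4839.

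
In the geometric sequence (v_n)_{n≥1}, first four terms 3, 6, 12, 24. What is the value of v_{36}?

Common ratio r = 2.
v_n = 3·2^(n-1).
v_{36} = 3·2^35 = 103079215104.

103079215104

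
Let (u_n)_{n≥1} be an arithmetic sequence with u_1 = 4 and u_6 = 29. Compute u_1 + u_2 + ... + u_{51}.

6579

Common difference d = (29 - 4) / (6 - 1) = 5.
u_n = 4 + (n - 1)·5.
u_{51} = 254; S = 51·(4 + 254)/2 = 6579.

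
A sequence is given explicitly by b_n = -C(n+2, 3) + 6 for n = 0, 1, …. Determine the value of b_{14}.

-554

C(16, 3) = 560, so b_{14} = -554.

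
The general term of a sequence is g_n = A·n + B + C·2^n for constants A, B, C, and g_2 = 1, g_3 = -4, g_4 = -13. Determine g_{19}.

-524300

Write the equations: 2A + B + 4C = 1; 3A + B + 8C = -4; 4A + B + 16C = -13.
Subtracting the first from the second: A + 4C = -5.
Subtracting the second from the third: A + 8C = -9.
Solving: C = -1, A = -1, then B = 7.
Therefore g_{19} = -19 + 7 + (-1)·524288 = -524300.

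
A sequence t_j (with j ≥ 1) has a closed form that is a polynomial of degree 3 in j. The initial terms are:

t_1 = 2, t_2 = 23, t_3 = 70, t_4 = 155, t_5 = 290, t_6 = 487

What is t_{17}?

1st diffs: 21, 47, 85, 135, 197.
2nd diffs: 26, 38, 50, 62.
3rd diffs: 12, 12, 12 (constant).
So t_j = 2j^3 + j^2 + 4j - 5.
Evaluating at j = 17 gives t_{17} = 10178.

10178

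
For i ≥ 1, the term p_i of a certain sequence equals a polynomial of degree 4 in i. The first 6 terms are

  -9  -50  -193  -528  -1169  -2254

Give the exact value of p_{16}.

1st diffs: -41, -143, -335, -641, -1085.
2nd diffs: -102, -192, -306, -444.
3rd diffs: -90, -114, -138.
4th diffs: -24, -24 (constant).
So p_i = -i^4 - 5i^3 + 4i^2 - 3i - 4.
Evaluating at i = 16 gives p_{16} = -85044.

-85044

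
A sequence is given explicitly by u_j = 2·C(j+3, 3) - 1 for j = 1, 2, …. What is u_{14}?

1359

C(17, 3) = 680, so u_{14} = 1359.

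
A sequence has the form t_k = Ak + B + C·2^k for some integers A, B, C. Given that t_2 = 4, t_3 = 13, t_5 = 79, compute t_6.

The three given values yield: 2A + B + 4C = 4; 3A + B + 8C = 13; 5A + B + 32C = 79.
Subtracting the first from the second: A + 4C = 9.
Subtracting the second from the third: 2A + 24C = 66.
Solving: C = 3, A = -3, then B = -2.
Therefore t_6 = -18 + (-2) + 3·64 = 172.

172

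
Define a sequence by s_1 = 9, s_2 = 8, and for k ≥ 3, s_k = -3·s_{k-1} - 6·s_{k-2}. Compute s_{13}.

Step forward from the initial values:
s_3 = -78;  s_4 = 186;  s_5 = -90;  …;  s_{10} = 42930;  s_{11} = -92826;  s_{12} = 20898;  s_{13} = 494262.

494262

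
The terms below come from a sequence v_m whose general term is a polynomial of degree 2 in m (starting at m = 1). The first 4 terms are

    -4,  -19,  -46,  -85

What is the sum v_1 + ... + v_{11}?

1st diffs: -15, -27, -39.
2nd diffs: -12, -12 (constant).
Newton forward-difference form: v_m = -4 + (-15)·C(m-1,1) + (-12)·C(m-1,2).
Continuing: …, -136, -199, -274, -361, …, v_{11} = -694.
Summing m = 1..11 (11 terms) gives -2849.

-2849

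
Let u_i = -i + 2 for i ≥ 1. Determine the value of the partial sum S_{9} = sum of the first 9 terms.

Over i = 1..9: Σi = 45.
Total = (-1)·45 + (2)·9 = -27.

-27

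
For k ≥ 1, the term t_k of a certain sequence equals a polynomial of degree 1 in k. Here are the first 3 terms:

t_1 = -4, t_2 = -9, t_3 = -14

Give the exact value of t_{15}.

1st diffs: -5, -5 (constant).
So t_k = -5k + 1.
Evaluating at k = 15 gives t_{15} = -74.

-74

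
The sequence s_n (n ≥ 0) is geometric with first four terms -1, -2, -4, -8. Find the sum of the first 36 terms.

Common ratio r = 2.
s_n = (-1)·2^(n-0).
S = (-1)·(2^36 - 1)/(2 - 1) = (-1)·(68719476736 - 1)/(1) = -68719476735.

-68719476735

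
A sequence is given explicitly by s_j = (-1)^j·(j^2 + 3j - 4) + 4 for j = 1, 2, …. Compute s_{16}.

(-1)^16 = 1; j^2 + 3j - 4 at j=16 is 300; so s_{16} = 304.

304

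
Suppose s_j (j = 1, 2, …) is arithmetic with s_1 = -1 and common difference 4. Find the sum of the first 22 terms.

902

s_j = -1 + (j - 1)·4.
s_{22} = 83; S = 22·(-1 + 83)/2 = 902.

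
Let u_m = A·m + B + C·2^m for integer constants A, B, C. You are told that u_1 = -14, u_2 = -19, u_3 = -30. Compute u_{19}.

Write the equations: A + B + 2C = -14; 2A + B + 4C = -19; 3A + B + 8C = -30.
Subtracting the first from the second: A + 2C = -5.
Subtracting the second from the third: A + 4C = -11.
Solving: C = -3, A = 1, then B = -9.
So u_m = 1·m + (-9) + (-3)·2^m; at m=19 this is -1572854.

-1572854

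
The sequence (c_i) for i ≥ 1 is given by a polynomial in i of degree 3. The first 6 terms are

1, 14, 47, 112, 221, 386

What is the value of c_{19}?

1st diffs: 13, 33, 65, 109, 165.
2nd diffs: 20, 32, 44, 56.
3rd diffs: 12, 12, 12 (constant).
Newton forward-difference form: c_i = 1 + 13·C(i-1,1) + 20·C(i-1,2) + 12·C(i-1,3).
At i = 19: i-1 = 18, so c_{19} = 1 + 234 + 3060 + 9792 = 13087.

13087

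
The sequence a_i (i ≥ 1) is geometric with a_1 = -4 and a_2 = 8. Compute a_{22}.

Common ratio r = -2.
a_i = (-4)·(-2)^(i-1).
a_{22} = (-4)·(-2)^21 = 8388608.

8388608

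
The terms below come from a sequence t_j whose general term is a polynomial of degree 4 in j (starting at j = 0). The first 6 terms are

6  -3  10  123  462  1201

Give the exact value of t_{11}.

1st diffs: -9, 13, 113, 339, 739.
2nd diffs: 22, 100, 226, 400.
3rd diffs: 78, 126, 174.
4th diffs: 48, 48 (constant).
So t_j = 2j^4 + j^3 - 6j^2 - 6j + 6.
Evaluating at j = 11 gives t_{11} = 29827.

29827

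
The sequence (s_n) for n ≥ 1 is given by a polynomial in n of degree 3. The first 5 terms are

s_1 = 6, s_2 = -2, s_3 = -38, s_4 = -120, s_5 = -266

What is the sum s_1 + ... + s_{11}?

-10934

1st diffs: -8, -36, -82, -146.
2nd diffs: -28, -46, -64.
3rd diffs: -18, -18 (constant).
So s_n = -3n^3 + 4n^2 + n + 4.
Continuing: …, -494, -822, -1268, -1850, …, s_{11} = -3494.
Summing n = 1..11 (11 terms) gives -10934.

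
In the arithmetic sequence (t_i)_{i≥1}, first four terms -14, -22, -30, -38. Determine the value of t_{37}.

Common difference d = -8.
t_i = -14 + (i - 1)·(-8).
t_{37} = -14 + 36·(-8) = -302.

-302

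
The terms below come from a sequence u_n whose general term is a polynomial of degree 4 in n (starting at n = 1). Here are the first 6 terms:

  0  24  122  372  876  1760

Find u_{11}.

1st diffs: 24, 98, 250, 504, 884.
2nd diffs: 74, 152, 254, 380.
3rd diffs: 78, 102, 126.
4th diffs: 24, 24 (constant).
Newton forward-difference form: u_n = 24·C(n-1,1) + 74·C(n-1,2) + 78·C(n-1,3) + 24·C(n-1,4).
At n = 11: n-1 = 10, so u_{11} = 240 + 3330 + 9360 + 5040 = 17970.

17970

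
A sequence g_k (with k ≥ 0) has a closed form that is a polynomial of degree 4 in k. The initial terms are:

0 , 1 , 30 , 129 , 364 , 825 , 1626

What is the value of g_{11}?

1st diffs: 1, 29, 99, 235, 461, 801.
2nd diffs: 28, 70, 136, 226, 340.
3rd diffs: 42, 66, 90, 114.
4th diffs: 24, 24, 24 (constant).
So g_k = k^4 + k^3 + 4k^2 - 5k.
Evaluating at k = 11 gives g_{11} = 16401.

16401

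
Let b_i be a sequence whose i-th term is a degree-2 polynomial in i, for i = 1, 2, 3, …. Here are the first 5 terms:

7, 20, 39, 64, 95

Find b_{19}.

1159

1st diffs: 13, 19, 25, 31.
2nd diffs: 6, 6, 6 (constant).
Newton forward-difference form: b_i = 7 + 13·C(i-1,1) + 6·C(i-1,2).
At i = 19: i-1 = 18, so b_{19} = 7 + 234 + 918 = 1159.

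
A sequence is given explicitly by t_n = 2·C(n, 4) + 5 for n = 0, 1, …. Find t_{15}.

2735

C(15, 4) = 1365, so t_{15} = 2735.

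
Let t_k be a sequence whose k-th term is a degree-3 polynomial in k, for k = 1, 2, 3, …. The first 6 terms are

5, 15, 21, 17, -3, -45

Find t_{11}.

1st diffs: 10, 6, -4, -20, -42.
2nd diffs: -4, -10, -16, -22.
3rd diffs: -6, -6, -6 (constant).
Newton forward-difference form: t_k = 5 + 10·C(k-1,1) + (-4)·C(k-1,2) + (-6)·C(k-1,3).
At k = 11: k-1 = 10, so t_{11} = 5 + 100 - 180 - 720 = -795.

-795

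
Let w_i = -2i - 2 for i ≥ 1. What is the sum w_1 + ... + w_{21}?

Over i = 1..21: Σi = 231.
Total = (-2)·231 + (-2)·21 = -504.

-504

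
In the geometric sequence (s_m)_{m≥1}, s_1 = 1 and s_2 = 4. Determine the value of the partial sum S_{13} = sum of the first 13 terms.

22369621

Common ratio r = 4.
s_m = 1·4^(m-1).
S = 1·(4^13 - 1)/(4 - 1) = 1·(67108864 - 1)/(3) = 22369621.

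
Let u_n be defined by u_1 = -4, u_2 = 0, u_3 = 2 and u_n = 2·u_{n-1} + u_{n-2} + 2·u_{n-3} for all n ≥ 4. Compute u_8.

Iterate the recurrence:
u_4 = -4; u_5 = -6; u_6 = -12; u_7 = -38; u_8 = -100.

-100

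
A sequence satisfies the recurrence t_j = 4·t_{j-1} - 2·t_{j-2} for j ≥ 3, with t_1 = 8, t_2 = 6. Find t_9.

Compute successive terms:
t_3 = 8; t_4 = 20; t_5 = 64; t_6 = 216; t_7 = 736; t_8 = 2512; t_9 = 8576.

8576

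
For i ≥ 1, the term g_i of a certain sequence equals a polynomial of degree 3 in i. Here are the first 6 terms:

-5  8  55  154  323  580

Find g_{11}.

3815

1st diffs: 13, 47, 99, 169, 257.
2nd diffs: 34, 52, 70, 88.
3rd diffs: 18, 18, 18 (constant).
Newton forward-difference form: g_i = -5 + 13·C(i-1,1) + 34·C(i-1,2) + 18·C(i-1,3).
At i = 11: i-1 = 10, so g_{11} = -5 + 130 + 1530 + 2160 = 3815.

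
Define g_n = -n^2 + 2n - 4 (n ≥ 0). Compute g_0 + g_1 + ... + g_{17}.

-1551

Over n = 0..17: Σn = 153, Σn² = 1785.
Total = (-1)·1785 + (2)·153 + (-4)·18 = -1551.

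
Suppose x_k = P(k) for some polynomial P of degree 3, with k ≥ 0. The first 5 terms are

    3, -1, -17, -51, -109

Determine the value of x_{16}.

-4861

1st diffs: -4, -16, -34, -58.
2nd diffs: -12, -18, -24.
3rd diffs: -6, -6 (constant).
So x_k = -k^3 - 3k^2 + 3.
Evaluating at k = 16 gives x_{16} = -4861.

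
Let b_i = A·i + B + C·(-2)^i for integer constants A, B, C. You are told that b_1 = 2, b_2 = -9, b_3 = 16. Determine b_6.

-125

Write the equations: A + B - 2C = 2; 2A + B + 4C = -9; 3A + B - 8C = 16.
Subtracting the first from the second: A + 6C = -11.
Subtracting the second from the third: A - 12C = 25.
Solving: C = -2, A = 1, then B = -3.
Hence b_6 = 1·6 + (-3) + (-2)·64 = -125.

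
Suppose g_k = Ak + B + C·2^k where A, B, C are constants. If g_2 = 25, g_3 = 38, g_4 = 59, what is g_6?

165

Write the equations: 2A + B + 4C = 25; 3A + B + 8C = 38; 4A + B + 16C = 59.
Subtracting the first from the second: A + 4C = 13.
Subtracting the second from the third: A + 8C = 21.
Solving: C = 2, A = 5, then B = 7.
Therefore g_6 = 30 + 7 + 2·64 = 165.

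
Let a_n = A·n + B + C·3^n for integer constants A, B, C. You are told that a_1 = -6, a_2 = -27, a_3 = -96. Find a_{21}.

-41841412746

Plug in n = 1, 2, 3: A + B + 3C = -6; 2A + B + 9C = -27; 3A + B + 27C = -96.
Subtracting the first from the second: A + 6C = -21.
Subtracting the second from the third: A + 18C = -69.
Solving: C = -4, A = 3, then B = 3.
Therefore a_{21} = 63 + 3 + (-4)·10460353203 = -41841412746.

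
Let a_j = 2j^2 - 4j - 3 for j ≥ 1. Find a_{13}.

a_{13} = 2·13^2 - 4·13 - 3 = 283.

283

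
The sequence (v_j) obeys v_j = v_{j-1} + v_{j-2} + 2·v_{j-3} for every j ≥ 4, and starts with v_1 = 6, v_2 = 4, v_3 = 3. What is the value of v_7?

Applying the relation repeatedly:
v_4 = 19, v_5 = 30, v_6 = 55, v_7 = 123.

123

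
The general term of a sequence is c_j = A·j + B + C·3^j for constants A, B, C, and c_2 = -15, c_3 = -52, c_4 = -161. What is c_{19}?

At j = 2, 3, 4: 2A + B + 9C = -15; 3A + B + 27C = -52; 4A + B + 81C = -161.
Subtracting the first from the second: A + 18C = -37.
Subtracting the second from the third: A + 54C = -109.
Solving: C = -2, A = -1, then B = 5.
So c_j = -1·j + 5 + (-2)·3^j; at j=19 this is -2324522948.

-2324522948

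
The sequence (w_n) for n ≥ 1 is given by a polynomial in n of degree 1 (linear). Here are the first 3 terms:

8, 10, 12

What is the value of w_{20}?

46

1st diffs: 2, 2 (constant).
So w_n = 2n + 6.
Evaluating at n = 20 gives w_{20} = 46.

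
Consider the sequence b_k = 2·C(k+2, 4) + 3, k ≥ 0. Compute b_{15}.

C(17, 4) = 2380, so b_{15} = 4763.

4763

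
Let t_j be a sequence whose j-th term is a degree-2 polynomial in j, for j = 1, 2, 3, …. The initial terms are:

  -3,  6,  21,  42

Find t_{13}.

1st diffs: 9, 15, 21.
2nd diffs: 6, 6 (constant).
Newton forward-difference form: t_j = -3 + 9·C(j-1,1) + 6·C(j-1,2).
At j = 13: j-1 = 12, so t_{13} = -3 + 108 + 396 = 501.

501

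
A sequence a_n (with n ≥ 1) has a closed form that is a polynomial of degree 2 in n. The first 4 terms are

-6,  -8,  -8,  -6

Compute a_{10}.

48

1st diffs: -2, 0, 2.
2nd diffs: 2, 2 (constant).
Newton forward-difference form: a_n = -6 + (-2)·C(n-1,1) + 2·C(n-1,2).
At n = 10: n-1 = 9, so a_{10} = -6 - 18 + 72 = 48.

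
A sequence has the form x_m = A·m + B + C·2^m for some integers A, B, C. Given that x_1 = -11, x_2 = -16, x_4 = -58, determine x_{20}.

-4194250

At m = 1, 2, 4: A + B + 2C = -11; 2A + B + 4C = -16; 4A + B + 16C = -58.
Subtracting the first from the second: A + 2C = -5.
Subtracting the second from the third: 2A + 12C = -42.
Solving: C = -4, A = 3, then B = -6.
Therefore x_{20} = 60 + (-6) + (-4)·1048576 = -4194250.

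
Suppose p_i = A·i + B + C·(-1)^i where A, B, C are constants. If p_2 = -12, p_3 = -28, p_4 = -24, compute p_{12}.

-72

Write the equations: 2A + B + C = -12; 3A + B - C = -28; 4A + B + C = -24.
Subtracting the first from the second: A - 2C = -16.
Subtracting the second from the third: A + 2C = 4.
Solving: C = 5, A = -6, then B = -5.
So p_i = -6·i + (-5) + 5·(-1)^i; at i=12 this is -72.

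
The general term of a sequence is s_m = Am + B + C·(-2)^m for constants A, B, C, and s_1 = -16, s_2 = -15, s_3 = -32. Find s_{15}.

At m = 1, 2, 3: A + B - 2C = -16; 2A + B + 4C = -15; 3A + B - 8C = -32.
Subtracting the first from the second: A + 6C = 1.
Subtracting the second from the third: A - 12C = -17.
Solving: C = 1, A = -5, then B = -9.
Hence s_{15} = -5·15 + (-9) + 1·(-32768) = -32852.

-32852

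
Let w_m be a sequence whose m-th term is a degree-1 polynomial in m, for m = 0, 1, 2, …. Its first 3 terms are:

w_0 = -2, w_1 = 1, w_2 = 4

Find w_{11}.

31

1st diffs: 3, 3 (constant).
So w_m = 3m - 2.
Evaluating at m = 11 gives w_{11} = 31.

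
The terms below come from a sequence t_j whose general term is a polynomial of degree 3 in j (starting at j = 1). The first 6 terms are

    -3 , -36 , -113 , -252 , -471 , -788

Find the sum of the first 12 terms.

-20804

1st diffs: -33, -77, -139, -219, -317.
2nd diffs: -44, -62, -80, -98.
3rd diffs: -18, -18, -18 (constant).
Newton forward-difference form: t_j = -3 + (-33)·C(j-1,1) + (-44)·C(j-1,2) + (-18)·C(j-1,3).
Continuing: …, -1221, -1788, -2507, -3396, …, t_{12} = -5756.
Summing j = 1..12 (12 terms) gives -20804.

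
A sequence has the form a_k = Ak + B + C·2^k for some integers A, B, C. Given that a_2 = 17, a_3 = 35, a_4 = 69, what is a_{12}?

16405

Plug in k = 2, 3, 4: 2A + B + 4C = 17; 3A + B + 8C = 35; 4A + B + 16C = 69.
Subtracting the first from the second: A + 4C = 18.
Subtracting the second from the third: A + 8C = 34.
Solving: C = 4, A = 2, then B = -3.
Therefore a_{12} = 24 + (-3) + 4·4096 = 16405.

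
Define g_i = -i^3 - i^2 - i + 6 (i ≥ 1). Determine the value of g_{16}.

g_{16} = -1·16^3 - 1·16^2 - 1·16 + 6 = -4362.

-4362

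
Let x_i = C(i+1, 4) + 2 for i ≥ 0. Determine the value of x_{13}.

C(14, 4) = 1001, so x_{13} = 1003.

1003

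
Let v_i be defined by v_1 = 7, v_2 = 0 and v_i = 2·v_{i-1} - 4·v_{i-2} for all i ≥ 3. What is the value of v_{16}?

-229376

Applying the relation repeatedly:
v_3 = -28, v_4 = -56, v_5 = 0, …, v_{13} = 28672, v_{14} = 0, v_{15} = -114688, v_{16} = -229376.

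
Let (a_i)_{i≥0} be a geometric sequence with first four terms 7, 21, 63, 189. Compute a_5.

Common ratio r = 3.
a_i = 7·3^(i-0).
a_5 = 7·3^5 = 1701.

1701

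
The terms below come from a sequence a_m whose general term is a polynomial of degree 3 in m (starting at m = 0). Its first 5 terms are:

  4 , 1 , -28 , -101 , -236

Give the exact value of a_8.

-1756

1st diffs: -3, -29, -73, -135.
2nd diffs: -26, -44, -62.
3rd diffs: -18, -18 (constant).
So a_m = -3m^3 - 4m^2 + 4m + 4.
Evaluating at m = 8 gives a_8 = -1756.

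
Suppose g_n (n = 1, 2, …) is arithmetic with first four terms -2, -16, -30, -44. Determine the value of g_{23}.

Common difference d = -14.
g_n = -2 + (n - 1)·(-14).
g_{23} = -2 + 22·(-14) = -310.

-310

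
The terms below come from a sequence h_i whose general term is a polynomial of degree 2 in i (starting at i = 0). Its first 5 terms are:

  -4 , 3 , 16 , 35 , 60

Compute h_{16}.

828

1st diffs: 7, 13, 19, 25.
2nd diffs: 6, 6, 6 (constant).
Newton forward-difference form: h_i = -4 + 7·C(i,1) + 6·C(i,2).
At i = 16: i = 16, so h_{16} = -4 + 112 + 720 = 828.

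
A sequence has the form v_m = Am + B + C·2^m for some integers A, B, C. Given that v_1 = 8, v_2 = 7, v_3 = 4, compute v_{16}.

-65511

Write the equations: A + B + 2C = 8; 2A + B + 4C = 7; 3A + B + 8C = 4.
Subtracting the first from the second: A + 2C = -1.
Subtracting the second from the third: A + 4C = -3.
Solving: C = -1, A = 1, then B = 9.
Hence v_{16} = 1·16 + 9 + (-1)·65536 = -65511.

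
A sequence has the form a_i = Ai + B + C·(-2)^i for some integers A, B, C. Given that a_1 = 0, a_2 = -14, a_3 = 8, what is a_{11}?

The three given values yield: A + B - 2C = 0; 2A + B + 4C = -14; 3A + B - 8C = 8.
Subtracting the first from the second: A + 6C = -14.
Subtracting the second from the third: A - 12C = 22.
Solving: C = -2, A = -2, then B = -2.
Therefore a_{11} = -22 + (-2) + (-2)·(-2048) = 4072.

4072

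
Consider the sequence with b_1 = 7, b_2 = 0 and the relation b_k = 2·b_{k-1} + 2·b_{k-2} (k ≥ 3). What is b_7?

616

Applying the relation repeatedly:
b_3 = 14  b_4 = 28  b_5 = 84  b_6 = 224  b_7 = 616.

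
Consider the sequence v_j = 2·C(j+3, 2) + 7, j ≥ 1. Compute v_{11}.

189

C(14, 2) = 91, so v_{11} = 189.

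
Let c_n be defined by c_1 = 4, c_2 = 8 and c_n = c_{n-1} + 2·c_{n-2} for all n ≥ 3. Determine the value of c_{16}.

131072

Step forward from the initial values:
c_3 = 16;  c_4 = 32;  c_5 = 64;  …;  c_{13} = 16384;  c_{14} = 32768;  c_{15} = 65536;  c_{16} = 131072.
(Characteristic roots are 2 and -1.)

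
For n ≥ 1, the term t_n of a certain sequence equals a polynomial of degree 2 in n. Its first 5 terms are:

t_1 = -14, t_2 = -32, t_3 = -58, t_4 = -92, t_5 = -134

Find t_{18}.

1st diffs: -18, -26, -34, -42.
2nd diffs: -8, -8, -8 (constant).
Newton forward-difference form: t_n = -14 + (-18)·C(n-1,1) + (-8)·C(n-1,2).
At n = 18: n-1 = 17, so t_{18} = -14 - 306 - 1088 = -1408.

-1408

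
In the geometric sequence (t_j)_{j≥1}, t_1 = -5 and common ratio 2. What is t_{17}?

-327680

t_j = (-5)·2^(j-1).
t_{17} = (-5)·2^16 = -327680.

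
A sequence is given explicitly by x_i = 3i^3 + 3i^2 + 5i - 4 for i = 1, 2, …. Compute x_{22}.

x_{22} = 3·22^3 + 3·22^2 + 5·22 - 4 = 33502.

33502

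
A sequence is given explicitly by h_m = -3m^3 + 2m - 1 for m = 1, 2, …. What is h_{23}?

-36456

h_{23} = -3·23^3 + 2·23 - 1 = -36456.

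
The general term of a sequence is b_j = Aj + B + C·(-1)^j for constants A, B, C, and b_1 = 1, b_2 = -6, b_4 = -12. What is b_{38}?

At j = 1, 2, 4: A + B - C = 1; 2A + B + C = -6; 4A + B + C = -12.
Subtracting the first from the second: A + 2C = -7.
Subtracting the second from the third: 2A = -6.
Solving: C = -2, A = -3, then B = 2.
Hence b_{38} = -3·38 + 2 + (-2)·1 = -114.

-114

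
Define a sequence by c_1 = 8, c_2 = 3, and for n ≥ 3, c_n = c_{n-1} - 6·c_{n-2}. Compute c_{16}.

-603783

c_3 = -45, c_4 = -63, c_5 = 207, …, c_{13} = -279297, c_{14} = 455913, c_{15} = 2131695, c_{16} = -603783.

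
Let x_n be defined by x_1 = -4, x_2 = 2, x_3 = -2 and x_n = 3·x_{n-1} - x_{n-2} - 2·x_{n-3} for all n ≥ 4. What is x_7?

-4

Applying the relation repeatedly:
x_4 = 0; x_5 = -2; x_6 = -2; x_7 = -4.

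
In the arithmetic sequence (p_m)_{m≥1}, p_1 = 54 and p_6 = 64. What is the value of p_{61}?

174

Common difference d = (64 - 54) / (6 - 1) = 2.
p_m = 54 + (m - 1)·2.
p_{61} = 54 + 60·2 = 174.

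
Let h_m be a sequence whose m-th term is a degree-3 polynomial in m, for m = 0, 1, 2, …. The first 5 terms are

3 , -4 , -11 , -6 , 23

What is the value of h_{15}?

1st diffs: -7, -7, 5, 29.
2nd diffs: 0, 12, 24.
3rd diffs: 12, 12 (constant).
Newton forward-difference form: h_m = 3 + (-7)·C(m,1) + 12·C(m,3).
At m = 15: m = 15, so h_{15} = 3 - 105 + 5460 = 5358.

5358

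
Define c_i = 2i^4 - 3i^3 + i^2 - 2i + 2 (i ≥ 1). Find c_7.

3810

c_7 = 2·7^4 - 3·7^3 + 1·7^2 - 2·7 + 2 = 3810.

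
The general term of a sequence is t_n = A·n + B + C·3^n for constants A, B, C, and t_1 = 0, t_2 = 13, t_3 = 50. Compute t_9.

Plug in n = 1, 2, 3: A + B + 3C = 0; 2A + B + 9C = 13; 3A + B + 27C = 50.
Subtracting the first from the second: A + 6C = 13.
Subtracting the second from the third: A + 18C = 37.
Solving: C = 2, A = 1, then B = -7.
Hence t_9 = 1·9 + (-7) + 2·19683 = 39368.

39368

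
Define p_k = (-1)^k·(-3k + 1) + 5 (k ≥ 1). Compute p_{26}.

-72

(-1)^26 = 1; -3k + 1 at k=26 is -77; so p_{26} = -72.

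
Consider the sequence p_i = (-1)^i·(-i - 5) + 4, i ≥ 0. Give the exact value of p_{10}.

-11

(-1)^10 = 1; -i - 5 at i=10 is -15; so p_{10} = -11.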